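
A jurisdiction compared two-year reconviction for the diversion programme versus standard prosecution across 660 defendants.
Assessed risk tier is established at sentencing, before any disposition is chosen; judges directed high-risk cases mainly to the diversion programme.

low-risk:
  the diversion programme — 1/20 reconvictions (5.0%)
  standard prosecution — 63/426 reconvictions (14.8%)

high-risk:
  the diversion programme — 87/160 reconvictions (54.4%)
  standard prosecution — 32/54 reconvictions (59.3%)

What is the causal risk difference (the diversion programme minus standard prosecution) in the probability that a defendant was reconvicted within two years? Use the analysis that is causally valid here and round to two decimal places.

the diversion programme is lower inside every assessed risk tier stratum but standard prosecution is lower in aggregate. Whether to stratify depends on how assessed risk tier relates to the disposition.
Assessed risk tier satisfies the back-door criterion: it is not a descendant of the disposition, and it blocks the spurious path from disposition to outcome. Adjusting for it (i.e., using the within-assessed risk tier rates) gives the causal effect.
Adjusting over the population distribution of assessed risk tier: 0.676·(0.050−0.148) + 0.324·(0.544−0.593) = -0.082.

-0.08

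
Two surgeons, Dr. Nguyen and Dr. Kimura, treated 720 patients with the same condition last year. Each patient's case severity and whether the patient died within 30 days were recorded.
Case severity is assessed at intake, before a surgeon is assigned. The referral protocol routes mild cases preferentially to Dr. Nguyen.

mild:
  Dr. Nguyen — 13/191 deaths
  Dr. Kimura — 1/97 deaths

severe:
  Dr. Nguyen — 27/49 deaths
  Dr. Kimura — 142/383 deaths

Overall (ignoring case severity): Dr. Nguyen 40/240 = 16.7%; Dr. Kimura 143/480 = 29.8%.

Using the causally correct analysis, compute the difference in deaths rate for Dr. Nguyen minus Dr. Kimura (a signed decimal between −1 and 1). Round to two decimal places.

The case severity-specific comparison favours Dr. Kimura throughout, but the pooled figures favour Dr. Nguyen. The question is whether to condition on case severity.
Case severity differs across surgeons for reasons unrelated to any effect of the surgeon itself, and it separately predicts the outcome — a classic confounder. We must compare within case severity levels.
Adjusting over the population distribution of case severity: 0.400·(0.068−0.010) + 0.600·(0.551−0.371) = +0.131.

+0.13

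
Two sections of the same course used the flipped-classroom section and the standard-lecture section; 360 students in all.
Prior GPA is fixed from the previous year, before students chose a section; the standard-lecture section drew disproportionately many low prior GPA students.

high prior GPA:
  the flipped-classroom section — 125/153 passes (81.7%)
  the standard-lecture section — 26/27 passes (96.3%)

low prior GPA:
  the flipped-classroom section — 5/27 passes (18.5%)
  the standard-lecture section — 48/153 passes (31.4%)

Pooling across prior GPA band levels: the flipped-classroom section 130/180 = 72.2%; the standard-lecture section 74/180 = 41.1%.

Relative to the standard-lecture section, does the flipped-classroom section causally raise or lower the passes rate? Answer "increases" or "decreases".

decreases

The prior GPA band-specific comparison favours the standard-lecture section throughout, but the pooled figures favour the flipped-classroom section. The question is whether to condition on prior GPA band.
Prior GPA band differs across teaching methods for reasons unrelated to any effect of the teaching method itself, and it separately predicts the outcome — a classic confounder. We must compare within prior GPA band levels.
Within each level — high prior GPA: 81.7% vs 96.3%; low prior GPA: 18.5% vs 31.4% — the standard-lecture section is higher every time.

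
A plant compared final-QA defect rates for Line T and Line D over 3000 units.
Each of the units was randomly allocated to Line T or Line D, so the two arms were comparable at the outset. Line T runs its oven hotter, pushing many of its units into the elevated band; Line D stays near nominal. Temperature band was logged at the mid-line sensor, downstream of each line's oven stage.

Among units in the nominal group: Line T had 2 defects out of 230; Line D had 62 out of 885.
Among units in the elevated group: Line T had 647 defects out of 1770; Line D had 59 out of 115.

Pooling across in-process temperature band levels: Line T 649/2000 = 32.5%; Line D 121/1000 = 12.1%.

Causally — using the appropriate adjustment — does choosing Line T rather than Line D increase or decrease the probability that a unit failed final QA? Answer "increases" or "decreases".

increases

The stratified and pooled comparisons disagree (Line T wins within each in-process temperature band; Line D wins overall), so the answer turns on the causal role of in-process temperature band.
In-process temperature band lies on the pathway line → in-process temperature band → outcome, so adjusting for it blocks the indirect effect. For the total causal effect of line, use the unadjusted pooled rates.
Pooled: Line T 32.5% vs Line D 12.1%; Line D is lower overall.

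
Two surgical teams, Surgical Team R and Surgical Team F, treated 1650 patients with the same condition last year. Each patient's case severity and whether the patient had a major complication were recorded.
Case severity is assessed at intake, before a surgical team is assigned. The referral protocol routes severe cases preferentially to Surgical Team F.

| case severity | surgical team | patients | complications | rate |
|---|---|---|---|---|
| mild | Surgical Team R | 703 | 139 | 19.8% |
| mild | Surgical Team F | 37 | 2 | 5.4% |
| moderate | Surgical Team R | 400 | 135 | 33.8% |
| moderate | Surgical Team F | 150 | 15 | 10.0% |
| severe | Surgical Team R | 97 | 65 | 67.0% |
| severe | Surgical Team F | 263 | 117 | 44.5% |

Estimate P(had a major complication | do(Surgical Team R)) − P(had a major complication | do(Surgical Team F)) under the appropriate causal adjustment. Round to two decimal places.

+0.19

Here case severity is a common cause — it drives both which surgical team a case falls under and the outcome. The crude comparison mixes populations; the stratum-specific rates are the causally relevant ones.
Adjusting over the population distribution of case severity: 0.448·(0.198−0.054) + 0.333·(0.338−0.100) + 0.218·(0.670−0.445) = +0.193.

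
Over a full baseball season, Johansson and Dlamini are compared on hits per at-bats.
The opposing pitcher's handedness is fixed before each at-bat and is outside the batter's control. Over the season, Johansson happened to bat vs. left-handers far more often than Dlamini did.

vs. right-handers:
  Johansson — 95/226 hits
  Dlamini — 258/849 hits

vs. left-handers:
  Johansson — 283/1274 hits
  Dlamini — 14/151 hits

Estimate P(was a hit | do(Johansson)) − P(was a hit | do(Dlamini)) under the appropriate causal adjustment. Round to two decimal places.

The pitcher handedness-specific comparison favours Johansson throughout, but the pooled figures favour Dlamini. The question is whether to condition on pitcher handedness.
Pitcher handedness differs across players for reasons unrelated to any effect of the player itself, and it separately predicts the outcome — a classic confounder. We must compare within pitcher handedness levels.
Adjusting over the population distribution of pitcher handedness: 0.430·(0.420−0.304) + 0.570·(0.222−0.093) = +0.124.

+0.12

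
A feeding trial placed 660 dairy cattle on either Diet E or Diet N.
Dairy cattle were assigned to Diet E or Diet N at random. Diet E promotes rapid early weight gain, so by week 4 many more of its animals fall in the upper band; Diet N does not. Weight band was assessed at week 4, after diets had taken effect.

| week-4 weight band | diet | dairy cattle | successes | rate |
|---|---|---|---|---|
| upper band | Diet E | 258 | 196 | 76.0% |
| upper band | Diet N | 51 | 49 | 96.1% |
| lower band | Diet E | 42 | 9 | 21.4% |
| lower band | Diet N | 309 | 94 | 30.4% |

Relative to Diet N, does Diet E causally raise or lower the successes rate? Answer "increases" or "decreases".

increases

Within every week-4 weight band level Diet N has the higher rate, yet pooled Diet E does — Simpson's reversal.
The distribution of week-4 weight band is itself part of what the diet does — it is an intermediate outcome. Holding it fixed would remove that part of the effect; the total effect is the pooled difference.
Pooled: Diet E 68.3% vs Diet N 39.7%; Diet E is higher overall.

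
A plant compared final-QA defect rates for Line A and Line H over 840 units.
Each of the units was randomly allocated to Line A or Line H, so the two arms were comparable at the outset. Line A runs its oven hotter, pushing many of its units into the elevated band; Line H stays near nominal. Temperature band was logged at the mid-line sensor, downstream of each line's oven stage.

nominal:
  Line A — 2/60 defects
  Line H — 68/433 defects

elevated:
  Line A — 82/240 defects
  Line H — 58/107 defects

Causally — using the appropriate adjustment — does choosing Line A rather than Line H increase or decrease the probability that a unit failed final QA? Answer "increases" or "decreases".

Because the line influences in-process temperature band, in-process temperature band is a post-treatment mediator, not a confounder. Stratifying on it would bias the estimate; the causal effect is the crude pooled difference.
Pooled: Line A 28.0% vs Line H 23.3%; Line H is lower overall.

increases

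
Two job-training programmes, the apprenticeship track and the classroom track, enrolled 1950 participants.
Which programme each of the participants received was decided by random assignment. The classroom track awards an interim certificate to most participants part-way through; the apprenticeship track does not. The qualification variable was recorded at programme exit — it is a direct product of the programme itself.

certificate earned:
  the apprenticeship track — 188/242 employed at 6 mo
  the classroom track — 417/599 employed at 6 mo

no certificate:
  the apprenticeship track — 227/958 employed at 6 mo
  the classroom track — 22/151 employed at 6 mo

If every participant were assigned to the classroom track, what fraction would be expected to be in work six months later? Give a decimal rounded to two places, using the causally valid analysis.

0.59

Within every qualification attained during the programme level the apprenticeship track has the higher rate, yet pooled the classroom track does — Simpson's reversal.
Qualification attained during the programme is recorded after the programme and is itself shifted by it — it sits on the causal path from programme to outcome. Conditioning on a mediator would strip out part of the effect we want; the pooled comparison gives the total causal effect.
So P(outcome | do(the classroom track)) is just the pooled rate for the classroom track: 439/750 = 0.585.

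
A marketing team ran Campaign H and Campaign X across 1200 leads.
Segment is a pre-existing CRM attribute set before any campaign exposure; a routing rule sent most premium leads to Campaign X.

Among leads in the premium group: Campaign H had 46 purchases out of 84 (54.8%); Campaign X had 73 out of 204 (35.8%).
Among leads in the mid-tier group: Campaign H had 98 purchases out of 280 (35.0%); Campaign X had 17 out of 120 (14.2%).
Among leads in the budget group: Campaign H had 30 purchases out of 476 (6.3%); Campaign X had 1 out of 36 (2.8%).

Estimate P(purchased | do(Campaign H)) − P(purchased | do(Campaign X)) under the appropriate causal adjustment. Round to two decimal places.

Customer segment is set before the campaign has any effect — it is not caused by the campaign — and it independently drives the outcome. That makes it a confounder, so the causal comparison is within customer segment levels.
Adjusting over the population distribution of customer segment: 0.240·(0.548−0.358) + 0.333·(0.350−0.142) + 0.427·(0.063−0.028) = +0.130.

+0.13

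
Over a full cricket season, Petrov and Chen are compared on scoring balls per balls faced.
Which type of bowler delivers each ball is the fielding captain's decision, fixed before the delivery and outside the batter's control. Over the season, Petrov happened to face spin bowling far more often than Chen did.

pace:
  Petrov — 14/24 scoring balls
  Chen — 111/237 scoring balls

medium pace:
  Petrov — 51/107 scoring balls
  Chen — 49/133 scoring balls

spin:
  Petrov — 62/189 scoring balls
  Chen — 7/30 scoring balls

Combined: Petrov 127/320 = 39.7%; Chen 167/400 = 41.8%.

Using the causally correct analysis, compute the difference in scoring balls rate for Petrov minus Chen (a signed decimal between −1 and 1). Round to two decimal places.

The bowling type-specific comparison favours Petrov throughout, but the pooled figures favour Chen. The question is whether to condition on bowling type.
Here bowling type is a common cause — it drives both which player a case falls under and the outcome. The crude comparison mixes populations; the stratum-specific rates are the causally relevant ones.
Adjusting over the population distribution of bowling type: 0.362·(0.583−0.468) + 0.333·(0.477−0.368) + 0.304·(0.328−0.233) = +0.107.

+0.11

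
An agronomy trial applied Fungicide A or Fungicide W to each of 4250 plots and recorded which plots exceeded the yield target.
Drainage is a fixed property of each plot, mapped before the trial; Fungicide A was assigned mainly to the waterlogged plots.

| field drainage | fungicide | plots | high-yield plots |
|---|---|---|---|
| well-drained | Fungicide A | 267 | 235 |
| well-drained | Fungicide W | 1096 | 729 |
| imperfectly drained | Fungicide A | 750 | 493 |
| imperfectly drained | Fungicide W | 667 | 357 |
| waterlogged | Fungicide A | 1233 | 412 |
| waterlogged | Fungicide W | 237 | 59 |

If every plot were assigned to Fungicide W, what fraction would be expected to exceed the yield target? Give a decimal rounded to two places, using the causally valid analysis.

The stratified and pooled comparisons disagree (Fungicide A wins within each field drainage; Fungicide W wins overall), so the answer turns on the causal role of field drainage.
Since field drainage is a pre-existing factor (not a product of the fungicide) and it affects the outcome on its own, it is a confounder. The stratified rates, not the pooled rate, identify the causal effect.
Standardising Fungicide W to the population field drainage mix: 0.321·729/1096 + 0.333·357/667 + 0.346·59/237 = 0.478.

0.48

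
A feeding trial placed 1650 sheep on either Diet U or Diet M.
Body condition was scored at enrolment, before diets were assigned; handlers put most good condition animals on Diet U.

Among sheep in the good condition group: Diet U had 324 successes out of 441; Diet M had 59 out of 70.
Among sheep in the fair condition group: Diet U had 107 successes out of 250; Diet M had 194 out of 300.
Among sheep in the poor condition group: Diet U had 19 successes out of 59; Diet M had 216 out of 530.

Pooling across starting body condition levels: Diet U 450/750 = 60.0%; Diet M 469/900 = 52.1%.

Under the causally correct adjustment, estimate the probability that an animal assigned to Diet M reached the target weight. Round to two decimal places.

0.62

Starting body condition differs across diets for reasons unrelated to any effect of the diet itself, and it separately predicts the outcome — a classic confounder. We must compare within starting body condition levels.
Standardising Diet M to the population starting body condition mix: 0.310·59/70 + 0.333·194/300 + 0.357·216/530 = 0.622.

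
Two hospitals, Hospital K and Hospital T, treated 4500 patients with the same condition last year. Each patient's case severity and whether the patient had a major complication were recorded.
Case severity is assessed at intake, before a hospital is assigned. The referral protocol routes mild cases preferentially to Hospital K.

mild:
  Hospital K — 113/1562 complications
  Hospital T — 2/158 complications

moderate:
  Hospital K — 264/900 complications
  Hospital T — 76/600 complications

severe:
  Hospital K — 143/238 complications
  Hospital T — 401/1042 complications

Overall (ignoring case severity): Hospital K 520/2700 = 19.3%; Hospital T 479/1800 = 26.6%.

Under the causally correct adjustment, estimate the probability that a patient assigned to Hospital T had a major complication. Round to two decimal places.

0.16

Here case severity is a common cause — it drives both which hospital a case falls under and the outcome. The crude comparison mixes populations; the stratum-specific rates are the causally relevant ones.
Standardising Hospital T to the population case severity mix: 0.382·2/158 + 0.333·76/600 + 0.284·401/1042 = 0.157.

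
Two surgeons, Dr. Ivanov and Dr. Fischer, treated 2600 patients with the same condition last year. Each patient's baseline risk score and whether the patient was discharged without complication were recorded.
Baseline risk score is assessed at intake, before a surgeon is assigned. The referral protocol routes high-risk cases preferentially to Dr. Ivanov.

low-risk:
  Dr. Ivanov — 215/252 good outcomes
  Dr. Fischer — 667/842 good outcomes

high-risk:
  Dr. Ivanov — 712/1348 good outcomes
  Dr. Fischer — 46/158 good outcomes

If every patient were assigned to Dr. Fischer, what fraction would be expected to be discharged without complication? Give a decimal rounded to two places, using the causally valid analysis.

Baseline risk score satisfies the back-door criterion: it is not a descendant of the surgeon, and it blocks the spurious path from surgeon to outcome. Adjusting for it (i.e., using the within-baseline risk score rates) gives the causal effect.
Standardising Dr. Fischer to the population baseline risk score mix: 0.421·667/842 + 0.579·46/158 = 0.502.

0.50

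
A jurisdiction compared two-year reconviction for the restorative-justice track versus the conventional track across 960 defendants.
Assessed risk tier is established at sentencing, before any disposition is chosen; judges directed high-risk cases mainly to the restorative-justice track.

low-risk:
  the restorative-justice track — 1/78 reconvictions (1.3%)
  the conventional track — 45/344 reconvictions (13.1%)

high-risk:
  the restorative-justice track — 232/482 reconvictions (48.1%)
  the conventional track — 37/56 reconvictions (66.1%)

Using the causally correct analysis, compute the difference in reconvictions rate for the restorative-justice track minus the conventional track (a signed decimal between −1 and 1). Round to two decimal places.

Assessed risk tier satisfies the back-door criterion: it is not a descendant of the disposition, and it blocks the spurious path from disposition to outcome. Adjusting for it (i.e., using the within-assessed risk tier rates) gives the causal effect.
Adjusting over the population distribution of assessed risk tier: 0.440·(0.013−0.131) + 0.560·(0.481−0.661) = -0.152.

-0.15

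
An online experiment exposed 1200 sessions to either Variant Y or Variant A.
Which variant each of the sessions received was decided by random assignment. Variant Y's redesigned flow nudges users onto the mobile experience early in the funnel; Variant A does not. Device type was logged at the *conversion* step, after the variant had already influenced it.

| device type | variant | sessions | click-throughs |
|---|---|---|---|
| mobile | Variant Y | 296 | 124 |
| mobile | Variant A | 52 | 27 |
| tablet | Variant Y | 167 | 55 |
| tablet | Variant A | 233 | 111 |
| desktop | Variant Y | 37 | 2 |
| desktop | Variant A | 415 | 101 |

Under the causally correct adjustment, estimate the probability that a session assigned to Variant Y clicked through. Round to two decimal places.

0.36

Within every device type level Variant A has the higher rate, yet pooled Variant Y does — Simpson's reversal.
Device type is recorded after the variant and is itself shifted by it — it sits on the causal path from variant to outcome. Conditioning on a mediator would strip out part of the effect we want; the pooled comparison gives the total causal effect.
So P(outcome | do(Variant Y)) is just the pooled rate for Variant Y: 181/500 = 0.362.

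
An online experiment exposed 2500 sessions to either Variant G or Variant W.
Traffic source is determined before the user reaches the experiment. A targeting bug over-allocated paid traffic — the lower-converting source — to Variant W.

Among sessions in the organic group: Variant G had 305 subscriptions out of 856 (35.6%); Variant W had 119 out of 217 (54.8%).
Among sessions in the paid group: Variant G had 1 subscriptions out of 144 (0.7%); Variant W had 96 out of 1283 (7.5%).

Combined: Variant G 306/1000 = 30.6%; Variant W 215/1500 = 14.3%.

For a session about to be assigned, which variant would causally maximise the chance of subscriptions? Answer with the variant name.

Variant W

Within every traffic source level Variant W has the higher rate, yet pooled Variant G does — Simpson's reversal.
Nothing the variant does changes traffic source; the imbalance is an allocation artefact. With traffic source also predicting the outcome, the pooled figure is confounded, and the within-stratum comparison is the causal one.
Within each level — organic: 35.6% vs 54.8%; paid: 0.7% vs 7.5% — Variant W is higher every time.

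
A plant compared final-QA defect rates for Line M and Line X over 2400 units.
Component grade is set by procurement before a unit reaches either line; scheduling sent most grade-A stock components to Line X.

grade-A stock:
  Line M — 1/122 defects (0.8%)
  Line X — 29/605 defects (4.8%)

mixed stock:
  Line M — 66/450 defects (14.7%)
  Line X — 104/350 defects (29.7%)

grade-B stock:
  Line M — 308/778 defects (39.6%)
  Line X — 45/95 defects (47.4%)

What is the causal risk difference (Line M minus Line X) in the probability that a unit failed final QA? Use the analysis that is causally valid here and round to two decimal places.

The imbalance in component grade arose from how units were allocated, not from anything the line did; and component grade independently affects the outcome. The pooled gap is confounded — condition on component grade.
Adjusting over the population distribution of component grade: 0.303·(0.008−0.048) + 0.333·(0.147−0.297) + 0.364·(0.396−0.474) = -0.090.

-0.09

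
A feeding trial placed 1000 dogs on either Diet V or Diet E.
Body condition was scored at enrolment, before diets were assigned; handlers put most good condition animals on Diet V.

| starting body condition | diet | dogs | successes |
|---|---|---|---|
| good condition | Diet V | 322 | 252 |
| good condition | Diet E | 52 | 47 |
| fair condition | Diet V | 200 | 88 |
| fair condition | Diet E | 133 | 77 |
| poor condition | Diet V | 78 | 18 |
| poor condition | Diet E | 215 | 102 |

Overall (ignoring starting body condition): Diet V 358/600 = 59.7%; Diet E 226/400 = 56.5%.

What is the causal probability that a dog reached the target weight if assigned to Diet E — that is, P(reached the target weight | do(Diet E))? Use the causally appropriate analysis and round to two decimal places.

0.67

Within every starting body condition level Diet E has the higher rate, yet pooled Diet V does — Simpson's reversal.
Starting body condition is set before the diet has any effect — it is not caused by the diet — and it independently drives the outcome. That makes it a confounder, so the causal comparison is within starting body condition levels.
Standardising Diet E to the population starting body condition mix: 0.374·47/52 + 0.333·77/133 + 0.293·102/215 = 0.670.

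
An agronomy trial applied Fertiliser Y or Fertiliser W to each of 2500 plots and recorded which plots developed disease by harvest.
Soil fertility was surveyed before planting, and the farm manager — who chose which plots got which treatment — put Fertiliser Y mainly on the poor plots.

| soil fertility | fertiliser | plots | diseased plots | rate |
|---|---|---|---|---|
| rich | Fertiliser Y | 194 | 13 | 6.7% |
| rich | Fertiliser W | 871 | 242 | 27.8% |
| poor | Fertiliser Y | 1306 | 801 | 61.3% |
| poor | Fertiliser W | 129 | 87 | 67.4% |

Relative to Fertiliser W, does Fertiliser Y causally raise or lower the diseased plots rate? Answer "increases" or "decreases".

decreases

Since soil fertility is a pre-existing factor (not a product of the fertiliser) and it affects the outcome on its own, it is a confounder. The stratified rates, not the pooled rate, identify the causal effect.
Within each level — rich: 6.7% vs 27.8%; poor: 61.3% vs 67.4% — Fertiliser Y is lower every time.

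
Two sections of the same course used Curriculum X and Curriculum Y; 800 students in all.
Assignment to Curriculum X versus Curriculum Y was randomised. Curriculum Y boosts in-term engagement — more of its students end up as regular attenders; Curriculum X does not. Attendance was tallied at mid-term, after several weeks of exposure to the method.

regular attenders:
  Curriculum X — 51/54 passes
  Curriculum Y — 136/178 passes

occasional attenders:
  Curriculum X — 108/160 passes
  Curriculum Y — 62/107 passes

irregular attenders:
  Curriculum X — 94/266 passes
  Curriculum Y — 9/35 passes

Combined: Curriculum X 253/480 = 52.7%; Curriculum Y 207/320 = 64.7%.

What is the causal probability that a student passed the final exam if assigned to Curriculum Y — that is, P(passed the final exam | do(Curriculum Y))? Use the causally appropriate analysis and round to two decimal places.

0.65

Curriculum X is higher inside every mid-term attendance stratum but Curriculum Y is higher in aggregate. Whether to stratify depends on how mid-term attendance relates to the teaching method.
Mid-term attendance is recorded after the teaching method and is itself shifted by it — it sits on the causal path from teaching method to outcome. Conditioning on a mediator would strip out part of the effect we want; the pooled comparison gives the total causal effect.
So P(outcome | do(Curriculum Y)) is just the pooled rate for Curriculum Y: 207/320 = 0.647.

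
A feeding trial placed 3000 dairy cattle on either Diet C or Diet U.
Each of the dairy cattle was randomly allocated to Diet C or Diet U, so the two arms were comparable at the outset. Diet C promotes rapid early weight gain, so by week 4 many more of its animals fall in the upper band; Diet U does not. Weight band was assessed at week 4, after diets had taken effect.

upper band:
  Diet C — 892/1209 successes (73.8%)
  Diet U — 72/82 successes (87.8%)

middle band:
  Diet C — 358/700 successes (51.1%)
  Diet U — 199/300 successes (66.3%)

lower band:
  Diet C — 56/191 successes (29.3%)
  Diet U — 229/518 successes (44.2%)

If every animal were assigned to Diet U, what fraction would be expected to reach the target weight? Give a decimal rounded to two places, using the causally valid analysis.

0.56

Week-4 weight band lies on the pathway diet → week-4 weight band → outcome, so adjusting for it blocks the indirect effect. For the total causal effect of diet, use the unadjusted pooled rates.
So P(outcome | do(Diet U)) is just the pooled rate for Diet U: 500/900 = 0.556.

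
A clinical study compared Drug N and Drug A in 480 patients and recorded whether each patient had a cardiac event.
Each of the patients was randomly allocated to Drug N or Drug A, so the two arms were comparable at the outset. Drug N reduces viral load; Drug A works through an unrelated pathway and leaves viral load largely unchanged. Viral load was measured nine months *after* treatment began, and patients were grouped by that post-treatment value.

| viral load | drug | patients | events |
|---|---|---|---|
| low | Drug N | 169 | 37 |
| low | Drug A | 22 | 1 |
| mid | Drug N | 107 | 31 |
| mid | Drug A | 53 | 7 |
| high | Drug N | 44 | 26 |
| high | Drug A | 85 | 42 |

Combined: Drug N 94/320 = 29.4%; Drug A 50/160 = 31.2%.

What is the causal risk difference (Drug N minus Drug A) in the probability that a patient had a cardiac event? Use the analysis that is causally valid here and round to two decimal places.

Viral load here is a post-treatment variable shaped by the drug; conditioning on it would introduce bias rather than remove it. The overall comparison is the causal one.
The causal difference is the pooled difference: 0.294 − 0.312 = -0.019.

-0.02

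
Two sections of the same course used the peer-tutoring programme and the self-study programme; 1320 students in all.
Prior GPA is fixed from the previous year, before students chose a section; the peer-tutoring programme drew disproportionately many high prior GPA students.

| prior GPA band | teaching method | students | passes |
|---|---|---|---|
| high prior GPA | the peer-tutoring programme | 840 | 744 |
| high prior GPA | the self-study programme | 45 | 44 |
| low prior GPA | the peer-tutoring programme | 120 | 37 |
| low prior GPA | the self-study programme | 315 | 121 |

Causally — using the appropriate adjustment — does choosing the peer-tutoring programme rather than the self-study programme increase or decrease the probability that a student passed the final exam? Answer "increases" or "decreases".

Within every prior GPA band level the self-study programme has the higher rate, yet pooled the peer-tutoring programme does — Simpson's reversal.
Since prior GPA band is a pre-existing factor (not a product of the teaching method) and it affects the outcome on its own, it is a confounder. The stratified rates, not the pooled rate, identify the causal effect.
Within each level — high prior GPA: 88.6% vs 97.8%; low prior GPA: 30.8% vs 38.4% — the self-study programme is higher every time.

decreases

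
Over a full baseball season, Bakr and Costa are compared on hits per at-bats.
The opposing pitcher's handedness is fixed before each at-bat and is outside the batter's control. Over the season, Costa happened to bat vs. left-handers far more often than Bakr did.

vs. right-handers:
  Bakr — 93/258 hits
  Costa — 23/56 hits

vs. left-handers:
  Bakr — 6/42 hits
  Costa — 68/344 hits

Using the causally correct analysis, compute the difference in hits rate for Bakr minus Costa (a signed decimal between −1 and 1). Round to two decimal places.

-0.05

Costa is higher inside every pitcher handedness stratum but Bakr is higher in aggregate. Whether to stratify depends on how pitcher handedness relates to the player.
Pitcher handedness differs across players for reasons unrelated to any effect of the player itself, and it separately predicts the outcome — a classic confounder. We must compare within pitcher handedness levels.
Adjusting over the population distribution of pitcher handedness: 0.449·(0.360−0.411) + 0.551·(0.143−0.198) = -0.053.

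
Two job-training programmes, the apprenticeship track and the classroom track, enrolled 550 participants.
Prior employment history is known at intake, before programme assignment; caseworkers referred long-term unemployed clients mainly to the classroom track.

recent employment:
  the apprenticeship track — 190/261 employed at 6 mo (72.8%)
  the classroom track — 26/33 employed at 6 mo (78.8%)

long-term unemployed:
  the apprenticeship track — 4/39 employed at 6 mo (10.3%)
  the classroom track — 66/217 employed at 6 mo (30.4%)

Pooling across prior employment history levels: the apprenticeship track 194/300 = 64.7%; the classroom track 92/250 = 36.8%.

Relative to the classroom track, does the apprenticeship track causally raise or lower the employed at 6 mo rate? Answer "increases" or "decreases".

decreases

Nothing the programme does changes prior employment history; the imbalance is an allocation artefact. With prior employment history also predicting the outcome, the pooled figure is confounded, and the within-stratum comparison is the causal one.
Within each level — recent employment: 72.8% vs 78.8%; long-term unemployed: 10.3% vs 30.4% — the classroom track is higher every time.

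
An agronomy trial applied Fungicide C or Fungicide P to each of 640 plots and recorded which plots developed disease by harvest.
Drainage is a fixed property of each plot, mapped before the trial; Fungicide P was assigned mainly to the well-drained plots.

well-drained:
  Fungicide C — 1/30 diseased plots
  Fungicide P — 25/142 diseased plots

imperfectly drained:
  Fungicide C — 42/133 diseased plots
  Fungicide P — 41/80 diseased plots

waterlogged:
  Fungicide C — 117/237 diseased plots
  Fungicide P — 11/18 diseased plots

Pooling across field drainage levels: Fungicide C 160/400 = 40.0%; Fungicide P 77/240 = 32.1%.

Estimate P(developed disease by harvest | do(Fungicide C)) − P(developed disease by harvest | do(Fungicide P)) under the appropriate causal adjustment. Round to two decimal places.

Nothing the fungicide does changes field drainage; the imbalance is an allocation artefact. With field drainage also predicting the outcome, the pooled figure is confounded, and the within-stratum comparison is the causal one.
Adjusting over the population distribution of field drainage: 0.269·(0.033−0.176) + 0.333·(0.316−0.512) + 0.398·(0.494−0.611) = -0.151.

-0.15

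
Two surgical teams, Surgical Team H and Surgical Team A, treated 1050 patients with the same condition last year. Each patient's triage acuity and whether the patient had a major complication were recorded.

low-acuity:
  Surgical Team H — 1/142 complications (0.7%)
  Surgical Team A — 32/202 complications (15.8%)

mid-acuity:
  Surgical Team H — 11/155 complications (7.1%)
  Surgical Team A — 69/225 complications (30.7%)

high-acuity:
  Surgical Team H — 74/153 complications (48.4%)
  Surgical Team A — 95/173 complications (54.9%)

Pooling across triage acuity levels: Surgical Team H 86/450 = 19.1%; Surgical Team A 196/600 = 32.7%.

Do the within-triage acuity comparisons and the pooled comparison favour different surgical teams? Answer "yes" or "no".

no

Within each triage acuity level (low-acuity 0.7% vs 15.8%; mid-acuity 7.1% vs 30.7%; high-acuity 48.4% vs 54.9%), Surgical Team H has the lower rate every time. Pooled: 19.1% vs 32.7% — Surgical Team H has the lower rate overall. They agree.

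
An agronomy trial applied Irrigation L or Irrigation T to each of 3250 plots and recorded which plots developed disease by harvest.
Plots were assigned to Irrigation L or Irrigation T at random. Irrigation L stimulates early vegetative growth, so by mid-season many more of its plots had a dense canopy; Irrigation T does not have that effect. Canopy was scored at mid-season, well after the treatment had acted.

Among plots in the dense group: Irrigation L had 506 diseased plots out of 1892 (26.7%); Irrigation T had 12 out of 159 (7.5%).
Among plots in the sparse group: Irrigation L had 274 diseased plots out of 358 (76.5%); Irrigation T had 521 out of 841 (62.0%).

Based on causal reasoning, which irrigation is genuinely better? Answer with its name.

Irrigation L

Irrigation T is lower inside every mid-season canopy stratum but Irrigation L is lower in aggregate. Whether to stratify depends on how mid-season canopy relates to the irrigation.
The distribution of mid-season canopy is itself part of what the irrigation does — it is an intermediate outcome. Holding it fixed would remove that part of the effect; the total effect is the pooled difference.
Pooled: Irrigation L 34.7% vs Irrigation T 53.3%; Irrigation L is lower overall.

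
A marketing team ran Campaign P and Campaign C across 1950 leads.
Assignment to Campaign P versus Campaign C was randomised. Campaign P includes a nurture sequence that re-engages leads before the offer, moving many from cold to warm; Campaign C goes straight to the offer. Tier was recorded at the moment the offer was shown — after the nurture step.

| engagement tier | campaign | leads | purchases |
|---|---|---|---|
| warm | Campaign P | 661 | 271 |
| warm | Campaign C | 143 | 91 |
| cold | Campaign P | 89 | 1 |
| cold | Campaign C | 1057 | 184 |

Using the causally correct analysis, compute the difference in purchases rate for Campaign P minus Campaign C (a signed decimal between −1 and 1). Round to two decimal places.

+0.13

Engagement tier is recorded after the campaign and is itself shifted by it — it sits on the causal path from campaign to outcome. Conditioning on a mediator would strip out part of the effect we want; the pooled comparison gives the total causal effect.
The causal difference is the pooled difference: 0.363 − 0.229 = +0.134.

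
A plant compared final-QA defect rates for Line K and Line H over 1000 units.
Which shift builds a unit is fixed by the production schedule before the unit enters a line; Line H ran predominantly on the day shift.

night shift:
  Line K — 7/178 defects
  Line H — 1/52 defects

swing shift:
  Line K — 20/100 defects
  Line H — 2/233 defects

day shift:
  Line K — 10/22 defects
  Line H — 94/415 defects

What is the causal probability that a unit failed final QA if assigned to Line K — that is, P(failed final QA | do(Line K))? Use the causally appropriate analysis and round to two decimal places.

0.27

Nothing the line does changes shift; the imbalance is an allocation artefact. With shift also predicting the outcome, the pooled figure is confounded, and the within-stratum comparison is the causal one.
Standardising Line K to the population shift mix: 0.230·7/178 + 0.333·20/100 + 0.437·10/22 = 0.274.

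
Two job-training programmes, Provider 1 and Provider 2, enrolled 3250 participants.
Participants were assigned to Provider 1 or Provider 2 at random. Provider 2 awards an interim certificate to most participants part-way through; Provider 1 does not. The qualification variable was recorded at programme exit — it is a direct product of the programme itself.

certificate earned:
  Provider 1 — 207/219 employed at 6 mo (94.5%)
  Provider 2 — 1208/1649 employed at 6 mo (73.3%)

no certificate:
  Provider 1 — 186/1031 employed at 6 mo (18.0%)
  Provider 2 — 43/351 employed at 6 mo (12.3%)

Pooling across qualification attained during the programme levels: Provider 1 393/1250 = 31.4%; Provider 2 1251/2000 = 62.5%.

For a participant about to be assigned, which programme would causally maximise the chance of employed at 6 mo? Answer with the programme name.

Qualification attained during the programme is recorded after the programme and is itself shifted by it — it sits on the causal path from programme to outcome. Conditioning on a mediator would strip out part of the effect we want; the pooled comparison gives the total causal effect.
Pooled: Provider 1 31.4% vs Provider 2 62.5%; Provider 2 is higher overall.

Provider 2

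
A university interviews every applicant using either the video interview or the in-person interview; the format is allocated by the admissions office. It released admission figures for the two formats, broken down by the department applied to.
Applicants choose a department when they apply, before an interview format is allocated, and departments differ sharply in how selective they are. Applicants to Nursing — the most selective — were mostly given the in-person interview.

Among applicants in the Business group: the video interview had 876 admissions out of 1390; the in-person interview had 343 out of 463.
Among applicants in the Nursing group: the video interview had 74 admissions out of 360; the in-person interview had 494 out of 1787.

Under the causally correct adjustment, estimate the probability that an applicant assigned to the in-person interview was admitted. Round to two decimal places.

The imbalance in department arose from how applicants were allocated, not from anything the interview format did; and department independently affects the outcome. The pooled gap is confounded — condition on department.
Standardising the in-person interview to the population department mix: 0.463·343/463 + 0.537·494/1787 = 0.492.

0.49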